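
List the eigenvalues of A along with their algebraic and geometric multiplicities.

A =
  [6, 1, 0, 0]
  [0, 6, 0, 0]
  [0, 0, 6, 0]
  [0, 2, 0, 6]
λ = 6: alg = 4, geom = 3

Step 1 — factor the characteristic polynomial to read off the algebraic multiplicities:
  χ_A(x) = (x - 6)^4

Step 2 — compute geometric multiplicities via the rank-nullity identity g(λ) = n − rank(A − λI):
  rank(A − (6)·I) = 1, so dim ker(A − (6)·I) = n − 1 = 3

Summary:
  λ = 6: algebraic multiplicity = 4, geometric multiplicity = 3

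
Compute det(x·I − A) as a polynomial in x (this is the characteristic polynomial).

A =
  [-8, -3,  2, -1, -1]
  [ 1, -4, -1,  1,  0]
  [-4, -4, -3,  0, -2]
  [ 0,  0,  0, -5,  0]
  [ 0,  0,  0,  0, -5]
x^5 + 25*x^4 + 250*x^3 + 1250*x^2 + 3125*x + 3125

Expanding det(x·I − A) (e.g. by cofactor expansion or by noting that A is similar to its Jordan form J, which has the same characteristic polynomial as A) gives
  χ_A(x) = x^5 + 25*x^4 + 250*x^3 + 1250*x^2 + 3125*x + 3125
which factors as (x + 5)^5. The eigenvalues (with algebraic multiplicities) are λ = -5 with multiplicity 5.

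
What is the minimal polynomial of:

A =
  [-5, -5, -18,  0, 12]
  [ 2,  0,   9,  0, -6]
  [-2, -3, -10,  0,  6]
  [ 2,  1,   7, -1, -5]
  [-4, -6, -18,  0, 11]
x^3 + 3*x^2 + 3*x + 1

The characteristic polynomial is χ_A(x) = (x + 1)^5, so the eigenvalues are known. The minimal polynomial is
  m_A(x) = Π_λ (x − λ)^{k_λ}
where k_λ is the size of the *largest* Jordan block for λ (equivalently, the smallest k with (A − λI)^k v = 0 for every generalised eigenvector v of λ).

  λ = -1: largest Jordan block has size 3, contributing (x + 1)^3

So m_A(x) = (x + 1)^3 = x^3 + 3*x^2 + 3*x + 1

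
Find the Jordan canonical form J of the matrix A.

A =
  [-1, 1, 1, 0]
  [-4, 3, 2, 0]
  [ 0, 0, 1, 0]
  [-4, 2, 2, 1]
J_2(1) ⊕ J_1(1) ⊕ J_1(1)

The characteristic polynomial is
  det(x·I − A) = x^4 - 4*x^3 + 6*x^2 - 4*x + 1 = (x - 1)^4

Eigenvalues and multiplicities (the geometric multiplicity of λ is n − rank(A − λI), which equals the number of Jordan blocks for λ):
  λ = 1: algebraic multiplicity = 4, geometric multiplicity = 3

Determining the block sizes for each eigenvalue:
  λ = 1: 3 blocks summing to 4 forces exactly one block of size 2 and the rest size 1 → block sizes [2, 1, 1]

Assembling the blocks gives a Jordan form
J =
  [1, 1, 0, 0]
  [0, 1, 0, 0]
  [0, 0, 1, 0]
  [0, 0, 0, 1]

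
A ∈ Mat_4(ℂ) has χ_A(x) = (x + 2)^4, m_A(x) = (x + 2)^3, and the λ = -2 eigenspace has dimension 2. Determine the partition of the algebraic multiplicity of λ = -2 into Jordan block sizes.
Block sizes for λ = -2: [3, 1]

Step 1 — from the characteristic polynomial, algebraic multiplicity of λ = -2 is 4. From dim ker(A − (-2)·I) = 2, there are exactly 2 Jordan blocks for λ = -2.
Step 2 — from the minimal polynomial, the factor (x + 2)^3 tells us the largest block for λ = -2 has size 3.
Step 3 — with total size 4, 2 blocks, and largest block 3, the block sizes (in nonincreasing order) are [3, 1].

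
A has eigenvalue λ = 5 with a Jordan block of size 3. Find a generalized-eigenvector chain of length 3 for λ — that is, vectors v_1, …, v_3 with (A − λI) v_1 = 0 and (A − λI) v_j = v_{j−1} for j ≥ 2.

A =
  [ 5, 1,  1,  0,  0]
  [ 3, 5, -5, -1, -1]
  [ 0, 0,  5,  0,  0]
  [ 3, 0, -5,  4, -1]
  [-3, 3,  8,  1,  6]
A Jordan chain for λ = 5 of length 3:
v_1 = (3, 0, 0, 0, 9)ᵀ
v_2 = (0, 3, 0, 3, -3)ᵀ
v_3 = (1, 0, 0, 0, 0)ᵀ

Let N = A − (5)·I. We want v_3 with N^3 v_3 = 0 but N^2 v_3 ≠ 0; then v_{j-1} := N · v_j for j = 3, …, 2.

Pick v_3 = (1, 0, 0, 0, 0)ᵀ.
Then v_2 = N · v_3 = (0, 3, 0, 3, -3)ᵀ.
Then v_1 = N · v_2 = (3, 0, 0, 0, 9)ᵀ.

Sanity check: (A − (5)·I) v_1 = (0, 0, 0, 0, 0)ᵀ = 0. ✓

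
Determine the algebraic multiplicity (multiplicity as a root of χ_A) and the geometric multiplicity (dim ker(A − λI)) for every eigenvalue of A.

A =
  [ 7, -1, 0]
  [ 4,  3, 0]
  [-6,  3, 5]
λ = 5: alg = 3, geom = 2

Step 1 — factor the characteristic polynomial to read off the algebraic multiplicities:
  χ_A(x) = (x - 5)^3

Step 2 — compute geometric multiplicities via the rank-nullity identity g(λ) = n − rank(A − λI):
  rank(A − (5)·I) = 1, so dim ker(A − (5)·I) = n − 1 = 2

Summary:
  λ = 5: algebraic multiplicity = 3, geometric multiplicity = 2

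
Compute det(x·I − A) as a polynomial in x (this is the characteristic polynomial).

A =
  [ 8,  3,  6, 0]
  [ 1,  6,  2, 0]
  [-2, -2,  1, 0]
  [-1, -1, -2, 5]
x^4 - 20*x^3 + 150*x^2 - 500*x + 625

Expanding det(x·I − A) (e.g. by cofactor expansion or by noting that A is similar to its Jordan form J, which has the same characteristic polynomial as A) gives
  χ_A(x) = x^4 - 20*x^3 + 150*x^2 - 500*x + 625
which factors as (x - 5)^4. The eigenvalues (with algebraic multiplicities) are λ = 5 with multiplicity 4.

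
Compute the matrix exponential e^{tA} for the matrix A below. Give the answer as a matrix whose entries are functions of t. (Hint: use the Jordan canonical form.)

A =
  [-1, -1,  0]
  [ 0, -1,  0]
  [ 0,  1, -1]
e^{tA} =
  [exp(-t), -t*exp(-t), 0]
  [0, exp(-t), 0]
  [0, t*exp(-t), exp(-t)]

Strategy: write A = P · J · P⁻¹ where J is a Jordan canonical form, so e^{tA} = P · e^{tJ} · P⁻¹, and e^{tJ} can be computed block-by-block.

A has Jordan form
J =
  [-1,  1,  0]
  [ 0, -1,  0]
  [ 0,  0, -1]
(up to reordering of blocks).

Per-block formulas:
  For a 1×1 block at λ = -1: exp(t · [-1]) = [e^(-1t)].
  For a 2×2 Jordan block J_2(-1): exp(t · J_2(-1)) = e^(-1t)·(I + t·N), where N is the 2×2 nilpotent shift.

After assembling e^{tJ} and conjugating by P, we get:

e^{tA} =
  [exp(-t), -t*exp(-t), 0]
  [0, exp(-t), 0]
  [0, t*exp(-t), exp(-t)]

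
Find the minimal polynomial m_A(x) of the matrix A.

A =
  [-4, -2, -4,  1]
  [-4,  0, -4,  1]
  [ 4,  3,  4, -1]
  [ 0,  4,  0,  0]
x^3

The characteristic polynomial is χ_A(x) = x^4, so the eigenvalues are known. The minimal polynomial is
  m_A(x) = Π_λ (x − λ)^{k_λ}
where k_λ is the size of the *largest* Jordan block for λ (equivalently, the smallest k with (A − λI)^k v = 0 for every generalised eigenvector v of λ).

  λ = 0: largest Jordan block has size 3, contributing (x − 0)^3

So m_A(x) = x^3 = x^3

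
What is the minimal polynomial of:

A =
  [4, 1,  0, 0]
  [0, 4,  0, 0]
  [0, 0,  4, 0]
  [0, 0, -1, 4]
x^2 - 8*x + 16

The characteristic polynomial is χ_A(x) = (x - 4)^4, so the eigenvalues are known. The minimal polynomial is
  m_A(x) = Π_λ (x − λ)^{k_λ}
where k_λ is the size of the *largest* Jordan block for λ (equivalently, the smallest k with (A − λI)^k v = 0 for every generalised eigenvector v of λ).

  λ = 4: largest Jordan block has size 2, contributing (x − 4)^2

So m_A(x) = (x - 4)^2 = x^2 - 8*x + 16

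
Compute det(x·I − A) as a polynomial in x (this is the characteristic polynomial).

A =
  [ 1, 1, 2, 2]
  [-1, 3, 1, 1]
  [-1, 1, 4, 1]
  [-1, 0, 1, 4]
x^4 - 12*x^3 + 54*x^2 - 108*x + 81

Expanding det(x·I − A) (e.g. by cofactor expansion or by noting that A is similar to its Jordan form J, which has the same characteristic polynomial as A) gives
  χ_A(x) = x^4 - 12*x^3 + 54*x^2 - 108*x + 81
which factors as (x - 3)^4. The eigenvalues (with algebraic multiplicities) are λ = 3 with multiplicity 4.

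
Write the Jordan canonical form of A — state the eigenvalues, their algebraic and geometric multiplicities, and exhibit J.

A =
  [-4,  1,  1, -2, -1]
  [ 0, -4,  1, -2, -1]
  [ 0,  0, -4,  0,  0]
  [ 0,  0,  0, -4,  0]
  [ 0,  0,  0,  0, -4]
J_3(-4) ⊕ J_1(-4) ⊕ J_1(-4)

The characteristic polynomial is
  det(x·I − A) = x^5 + 20*x^4 + 160*x^3 + 640*x^2 + 1280*x + 1024 = (x + 4)^5

Eigenvalues and multiplicities (the geometric multiplicity of λ is n − rank(A − λI), which equals the number of Jordan blocks for λ):
  λ = -4: algebraic multiplicity = 5, geometric multiplicity = 3

Determining the block sizes for each eigenvalue:
  λ = -4: with am = 5 and gm = 3, the partition is not yet determined (e.g. several partitions of 5 into 3 parts exist). Let N = A − (-4)·I. Computing rank(N^1) = 2, rank(N^2) = 1, rank(N^3) = 0; the number of blocks of size ≥ j is rank(N^{j−1}) − rank(N^j), giving [3, 1, 1]. So we have 1 block(s) of size 3, 2 block(s) of size 1 → block sizes [3, 1, 1]

Assembling the blocks gives a Jordan form
J =
  [-4,  1,  0,  0,  0]
  [ 0, -4,  1,  0,  0]
  [ 0,  0, -4,  0,  0]
  [ 0,  0,  0, -4,  0]
  [ 0,  0,  0,  0, -4]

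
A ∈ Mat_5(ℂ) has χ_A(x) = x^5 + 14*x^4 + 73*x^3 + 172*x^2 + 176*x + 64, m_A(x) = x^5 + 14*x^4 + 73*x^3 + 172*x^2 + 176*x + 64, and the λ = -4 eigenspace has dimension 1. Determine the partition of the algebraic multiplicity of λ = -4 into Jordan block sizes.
Block sizes for λ = -4: [3]

Step 1 — from the characteristic polynomial, algebraic multiplicity of λ = -4 is 3. From dim ker(A − (-4)·I) = 1, there are exactly 1 Jordan blocks for λ = -4.
Step 2 — from the minimal polynomial, the factor (x + 4)^3 tells us the largest block for λ = -4 has size 3.
Step 3 — with total size 3, 1 blocks, and largest block 3, the block sizes (in nonincreasing order) are [3].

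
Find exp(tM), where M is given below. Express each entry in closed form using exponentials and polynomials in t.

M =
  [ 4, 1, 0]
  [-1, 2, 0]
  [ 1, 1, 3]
e^{tM} =
  [t*exp(3*t) + exp(3*t), t*exp(3*t), 0]
  [-t*exp(3*t), -t*exp(3*t) + exp(3*t), 0]
  [t*exp(3*t), t*exp(3*t), exp(3*t)]

Strategy: write M = P · J · P⁻¹ where J is a Jordan canonical form, so e^{tM} = P · e^{tJ} · P⁻¹, and e^{tJ} can be computed block-by-block.

M has Jordan form
J =
  [3, 1, 0]
  [0, 3, 0]
  [0, 0, 3]
(up to reordering of blocks).

Per-block formulas:
  For a 2×2 Jordan block J_2(3): exp(t · J_2(3)) = e^(3t)·(I + t·N), where N is the 2×2 nilpotent shift.
  For a 1×1 block at λ = 3: exp(t · [3]) = [e^(3t)].

After assembling e^{tJ} and conjugating by P, we get:

e^{tM} =
  [t*exp(3*t) + exp(3*t), t*exp(3*t), 0]
  [-t*exp(3*t), -t*exp(3*t) + exp(3*t), 0]
  [t*exp(3*t), t*exp(3*t), exp(3*t)]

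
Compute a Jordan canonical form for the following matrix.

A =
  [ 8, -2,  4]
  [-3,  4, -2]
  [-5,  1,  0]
J_3(4)

The characteristic polynomial is
  det(x·I − A) = x^3 - 12*x^2 + 48*x - 64 = (x - 4)^3

Eigenvalues and multiplicities (the geometric multiplicity of λ is n − rank(A − λI), which equals the number of Jordan blocks for λ):
  λ = 4: algebraic multiplicity = 3, geometric multiplicity = 1

Determining the block sizes for each eigenvalue:
  λ = 4: one block (gm = 1), so the single block has size am = 3 → block sizes [3]

Assembling the blocks gives a Jordan form
J =
  [4, 1, 0]
  [0, 4, 1]
  [0, 0, 4]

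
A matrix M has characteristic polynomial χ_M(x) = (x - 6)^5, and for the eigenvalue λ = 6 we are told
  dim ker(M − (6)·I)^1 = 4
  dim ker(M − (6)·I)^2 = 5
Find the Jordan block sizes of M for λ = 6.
Block sizes for λ = 6: [2, 1, 1, 1]

From the dimensions of kernels of powers, the number of Jordan blocks of size at least j is d_j − d_{j−1} where d_j = dim ker(N^j) (with d_0 = 0). Computing the differences gives [4, 1].
The number of blocks of size exactly k is (#blocks of size ≥ k) − (#blocks of size ≥ k + 1), so the partition is: 3 block(s) of size 1, 1 block(s) of size 2.
In nonincreasing order the block sizes are [2, 1, 1, 1].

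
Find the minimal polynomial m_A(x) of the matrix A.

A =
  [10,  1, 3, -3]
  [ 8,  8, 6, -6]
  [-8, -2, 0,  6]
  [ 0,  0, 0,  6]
x^2 - 12*x + 36

The characteristic polynomial is χ_A(x) = (x - 6)^4, so the eigenvalues are known. The minimal polynomial is
  m_A(x) = Π_λ (x − λ)^{k_λ}
where k_λ is the size of the *largest* Jordan block for λ (equivalently, the smallest k with (A − λI)^k v = 0 for every generalised eigenvector v of λ).

  λ = 6: largest Jordan block has size 2, contributing (x − 6)^2

So m_A(x) = (x - 6)^2 = x^2 - 12*x + 36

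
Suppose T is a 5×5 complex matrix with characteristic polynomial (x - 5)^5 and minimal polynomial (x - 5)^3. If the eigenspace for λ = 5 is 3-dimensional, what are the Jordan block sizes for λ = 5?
Block sizes for λ = 5: [3, 1, 1]

Step 1 — from the characteristic polynomial, algebraic multiplicity of λ = 5 is 5. From dim ker(T − (5)·I) = 3, there are exactly 3 Jordan blocks for λ = 5.
Step 2 — from the minimal polynomial, the factor (x − 5)^3 tells us the largest block for λ = 5 has size 3.
Step 3 — with total size 5, 3 blocks, and largest block 3, the block sizes (in nonincreasing order) are [3, 1, 1].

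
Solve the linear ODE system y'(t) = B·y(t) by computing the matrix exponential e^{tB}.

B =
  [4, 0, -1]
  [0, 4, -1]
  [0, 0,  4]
e^{tB} =
  [exp(4*t), 0, -t*exp(4*t)]
  [0, exp(4*t), -t*exp(4*t)]
  [0, 0, exp(4*t)]

Strategy: write B = P · J · P⁻¹ where J is a Jordan canonical form, so e^{tB} = P · e^{tJ} · P⁻¹, and e^{tJ} can be computed block-by-block.

B has Jordan form
J =
  [4, 1, 0]
  [0, 4, 0]
  [0, 0, 4]
(up to reordering of blocks).

Per-block formulas:
  For a 1×1 block at λ = 4: exp(t · [4]) = [e^(4t)].
  For a 2×2 Jordan block J_2(4): exp(t · J_2(4)) = e^(4t)·(I + t·N), where N is the 2×2 nilpotent shift.

After assembling e^{tJ} and conjugating by P, we get:

e^{tB} =
  [exp(4*t), 0, -t*exp(4*t)]
  [0, exp(4*t), -t*exp(4*t)]
  [0, 0, exp(4*t)]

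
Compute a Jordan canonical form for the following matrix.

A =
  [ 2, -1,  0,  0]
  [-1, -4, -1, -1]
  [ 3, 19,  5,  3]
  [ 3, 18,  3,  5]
J_3(2) ⊕ J_1(2)

The characteristic polynomial is
  det(x·I − A) = x^4 - 8*x^3 + 24*x^2 - 32*x + 16 = (x - 2)^4

Eigenvalues and multiplicities (the geometric multiplicity of λ is n − rank(A − λI), which equals the number of Jordan blocks for λ):
  λ = 2: algebraic multiplicity = 4, geometric multiplicity = 2

Determining the block sizes for each eigenvalue:
  λ = 2: with am = 4 and gm = 2, the partition is not yet determined (e.g. several partitions of 4 into 2 parts exist). Let N = A − (2)·I. Computing rank(N^1) = 2, rank(N^2) = 1, rank(N^3) = 0; the number of blocks of size ≥ j is rank(N^{j−1}) − rank(N^j), giving [2, 1, 1]. So we have 1 block(s) of size 3, 1 block(s) of size 1 → block sizes [3, 1]

Assembling the blocks gives a Jordan form
J =
  [2, 1, 0, 0]
  [0, 2, 1, 0]
  [0, 0, 2, 0]
  [0, 0, 0, 2]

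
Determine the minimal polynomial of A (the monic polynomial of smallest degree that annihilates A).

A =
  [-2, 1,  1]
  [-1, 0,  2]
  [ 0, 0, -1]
x^3 + 3*x^2 + 3*x + 1

The characteristic polynomial is χ_A(x) = (x + 1)^3, so the eigenvalues are known. The minimal polynomial is
  m_A(x) = Π_λ (x − λ)^{k_λ}
where k_λ is the size of the *largest* Jordan block for λ (equivalently, the smallest k with (A − λI)^k v = 0 for every generalised eigenvector v of λ).

  λ = -1: largest Jordan block has size 3, contributing (x + 1)^3

So m_A(x) = (x + 1)^3 = x^3 + 3*x^2 + 3*x + 1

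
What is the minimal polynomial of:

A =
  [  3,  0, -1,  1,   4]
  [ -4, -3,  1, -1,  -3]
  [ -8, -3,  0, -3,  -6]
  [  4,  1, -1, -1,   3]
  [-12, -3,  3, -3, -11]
x^4 + 10*x^3 + 37*x^2 + 60*x + 36

The characteristic polynomial is χ_A(x) = (x + 2)^3*(x + 3)^2, so the eigenvalues are known. The minimal polynomial is
  m_A(x) = Π_λ (x − λ)^{k_λ}
where k_λ is the size of the *largest* Jordan block for λ (equivalently, the smallest k with (A − λI)^k v = 0 for every generalised eigenvector v of λ).

  λ = -3: largest Jordan block has size 2, contributing (x + 3)^2
  λ = -2: largest Jordan block has size 2, contributing (x + 2)^2

So m_A(x) = (x + 2)^2*(x + 3)^2 = x^4 + 10*x^3 + 37*x^2 + 60*x + 36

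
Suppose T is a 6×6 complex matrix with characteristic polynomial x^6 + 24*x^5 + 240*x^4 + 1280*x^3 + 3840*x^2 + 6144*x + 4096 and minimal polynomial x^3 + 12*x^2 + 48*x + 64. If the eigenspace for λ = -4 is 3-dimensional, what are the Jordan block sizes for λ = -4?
Block sizes for λ = -4: [3, 2, 1]

Step 1 — from the characteristic polynomial, algebraic multiplicity of λ = -4 is 6. From dim ker(T − (-4)·I) = 3, there are exactly 3 Jordan blocks for λ = -4.
Step 2 — from the minimal polynomial, the factor (x + 4)^3 tells us the largest block for λ = -4 has size 3.
Step 3 — with total size 6, 3 blocks, and largest block 3, the block sizes (in nonincreasing order) are [3, 2, 1].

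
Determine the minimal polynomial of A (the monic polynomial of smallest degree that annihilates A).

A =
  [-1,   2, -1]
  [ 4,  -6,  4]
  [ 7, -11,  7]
x^3

The characteristic polynomial is χ_A(x) = x^3, so the eigenvalues are known. The minimal polynomial is
  m_A(x) = Π_λ (x − λ)^{k_λ}
where k_λ is the size of the *largest* Jordan block for λ (equivalently, the smallest k with (A − λI)^k v = 0 for every generalised eigenvector v of λ).

  λ = 0: largest Jordan block has size 3, contributing (x − 0)^3

So m_A(x) = x^3 = x^3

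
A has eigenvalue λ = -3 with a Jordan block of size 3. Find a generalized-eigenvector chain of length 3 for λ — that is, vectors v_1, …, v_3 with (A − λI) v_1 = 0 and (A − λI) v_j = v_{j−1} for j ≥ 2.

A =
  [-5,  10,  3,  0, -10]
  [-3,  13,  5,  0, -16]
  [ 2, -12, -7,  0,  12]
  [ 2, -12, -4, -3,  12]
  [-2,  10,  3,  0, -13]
A Jordan chain for λ = -3 of length 3:
v_1 = (4, 6, -4, -4, 4)ᵀ
v_2 = (10, 16, -12, -12, 10)ᵀ
v_3 = (0, 1, 0, 0, 0)ᵀ

Let N = A − (-3)·I. We want v_3 with N^3 v_3 = 0 but N^2 v_3 ≠ 0; then v_{j-1} := N · v_j for j = 3, …, 2.

Pick v_3 = (0, 1, 0, 0, 0)ᵀ.
Then v_2 = N · v_3 = (10, 16, -12, -12, 10)ᵀ.
Then v_1 = N · v_2 = (4, 6, -4, -4, 4)ᵀ.

Sanity check: (A − (-3)·I) v_1 = (0, 0, 0, 0, 0)ᵀ = 0. ✓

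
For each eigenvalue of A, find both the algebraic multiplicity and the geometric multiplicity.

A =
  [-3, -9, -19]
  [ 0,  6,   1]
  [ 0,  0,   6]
λ = -3: alg = 1, geom = 1; λ = 6: alg = 2, geom = 1

Step 1 — factor the characteristic polynomial to read off the algebraic multiplicities:
  χ_A(x) = (x - 6)^2*(x + 3)

Step 2 — compute geometric multiplicities via the rank-nullity identity g(λ) = n − rank(A − λI):
  rank(A − (-3)·I) = 2, so dim ker(A − (-3)·I) = n − 2 = 1
  rank(A − (6)·I) = 2, so dim ker(A − (6)·I) = n − 2 = 1

Summary:
  λ = -3: algebraic multiplicity = 1, geometric multiplicity = 1
  λ = 6: algebraic multiplicity = 2, geometric multiplicity = 1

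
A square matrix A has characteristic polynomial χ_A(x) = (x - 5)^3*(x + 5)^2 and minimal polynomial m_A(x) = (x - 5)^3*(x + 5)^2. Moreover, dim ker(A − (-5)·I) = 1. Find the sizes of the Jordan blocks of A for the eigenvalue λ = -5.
Block sizes for λ = -5: [2]

Step 1 — from the characteristic polynomial, algebraic multiplicity of λ = -5 is 2. From dim ker(A − (-5)·I) = 1, there are exactly 1 Jordan blocks for λ = -5.
Step 2 — from the minimal polynomial, the factor (x + 5)^2 tells us the largest block for λ = -5 has size 2.
Step 3 — with total size 2, 1 blocks, and largest block 2, the block sizes (in nonincreasing order) are [2].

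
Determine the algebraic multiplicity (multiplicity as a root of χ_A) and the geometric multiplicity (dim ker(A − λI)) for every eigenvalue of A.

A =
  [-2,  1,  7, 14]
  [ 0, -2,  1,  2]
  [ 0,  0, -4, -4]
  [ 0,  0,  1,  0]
λ = -2: alg = 4, geom = 2

Step 1 — factor the characteristic polynomial to read off the algebraic multiplicities:
  χ_A(x) = (x + 2)^4

Step 2 — compute geometric multiplicities via the rank-nullity identity g(λ) = n − rank(A − λI):
  rank(A − (-2)·I) = 2, so dim ker(A − (-2)·I) = n − 2 = 2

Summary:
  λ = -2: algebraic multiplicity = 4, geometric multiplicity = 2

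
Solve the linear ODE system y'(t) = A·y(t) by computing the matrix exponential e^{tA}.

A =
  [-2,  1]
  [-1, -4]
e^{tA} =
  [t*exp(-3*t) + exp(-3*t), t*exp(-3*t)]
  [-t*exp(-3*t), -t*exp(-3*t) + exp(-3*t)]

Strategy: write A = P · J · P⁻¹ where J is a Jordan canonical form, so e^{tA} = P · e^{tJ} · P⁻¹, and e^{tJ} can be computed block-by-block.

A has Jordan form
J =
  [-3,  1]
  [ 0, -3]
(up to reordering of blocks).

Per-block formulas:
  For a 2×2 Jordan block J_2(-3): exp(t · J_2(-3)) = e^(-3t)·(I + t·N), where N is the 2×2 nilpotent shift.

After assembling e^{tJ} and conjugating by P, we get:

e^{tA} =
  [t*exp(-3*t) + exp(-3*t), t*exp(-3*t)]
  [-t*exp(-3*t), -t*exp(-3*t) + exp(-3*t)]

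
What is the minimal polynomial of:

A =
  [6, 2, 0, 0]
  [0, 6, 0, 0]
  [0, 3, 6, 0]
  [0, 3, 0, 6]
x^2 - 12*x + 36

The characteristic polynomial is χ_A(x) = (x - 6)^4, so the eigenvalues are known. The minimal polynomial is
  m_A(x) = Π_λ (x − λ)^{k_λ}
where k_λ is the size of the *largest* Jordan block for λ (equivalently, the smallest k with (A − λI)^k v = 0 for every generalised eigenvector v of λ).

  λ = 6: largest Jordan block has size 2, contributing (x − 6)^2

So m_A(x) = (x - 6)^2 = x^2 - 12*x + 36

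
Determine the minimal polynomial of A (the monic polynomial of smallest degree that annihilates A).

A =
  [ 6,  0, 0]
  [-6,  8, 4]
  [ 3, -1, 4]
x^2 - 12*x + 36

The characteristic polynomial is χ_A(x) = (x - 6)^3, so the eigenvalues are known. The minimal polynomial is
  m_A(x) = Π_λ (x − λ)^{k_λ}
where k_λ is the size of the *largest* Jordan block for λ (equivalently, the smallest k with (A − λI)^k v = 0 for every generalised eigenvector v of λ).

  λ = 6: largest Jordan block has size 2, contributing (x − 6)^2

So m_A(x) = (x - 6)^2 = x^2 - 12*x + 36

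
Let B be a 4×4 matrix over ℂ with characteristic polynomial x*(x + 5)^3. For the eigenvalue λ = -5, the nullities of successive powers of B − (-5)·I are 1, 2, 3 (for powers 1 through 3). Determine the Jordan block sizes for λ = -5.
Block sizes for λ = -5: [3]

From the dimensions of kernels of powers, the number of Jordan blocks of size at least j is d_j − d_{j−1} where d_j = dim ker(N^j) (with d_0 = 0). Computing the differences gives [1, 1, 1].
The number of blocks of size exactly k is (#blocks of size ≥ k) − (#blocks of size ≥ k + 1), so the partition is: 1 block(s) of size 3.
In nonincreasing order the block sizes are [3].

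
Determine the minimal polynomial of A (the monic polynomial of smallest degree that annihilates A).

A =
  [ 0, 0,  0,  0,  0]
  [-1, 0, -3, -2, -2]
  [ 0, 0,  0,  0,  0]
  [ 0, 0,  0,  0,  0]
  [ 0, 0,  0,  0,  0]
x^2

The characteristic polynomial is χ_A(x) = x^5, so the eigenvalues are known. The minimal polynomial is
  m_A(x) = Π_λ (x − λ)^{k_λ}
where k_λ is the size of the *largest* Jordan block for λ (equivalently, the smallest k with (A − λI)^k v = 0 for every generalised eigenvector v of λ).

  λ = 0: largest Jordan block has size 2, contributing (x − 0)^2

So m_A(x) = x^2 = x^2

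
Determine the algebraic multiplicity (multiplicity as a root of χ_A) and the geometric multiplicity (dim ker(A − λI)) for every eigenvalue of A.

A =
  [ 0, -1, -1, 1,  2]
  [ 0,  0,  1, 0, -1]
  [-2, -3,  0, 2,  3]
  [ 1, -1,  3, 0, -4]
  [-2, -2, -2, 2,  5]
λ = 1: alg = 5, geom = 3

Step 1 — factor the characteristic polynomial to read off the algebraic multiplicities:
  χ_A(x) = (x - 1)^5

Step 2 — compute geometric multiplicities via the rank-nullity identity g(λ) = n − rank(A − λI):
  rank(A − (1)·I) = 2, so dim ker(A − (1)·I) = n − 2 = 3

Summary:
  λ = 1: algebraic multiplicity = 5, geometric multiplicity = 3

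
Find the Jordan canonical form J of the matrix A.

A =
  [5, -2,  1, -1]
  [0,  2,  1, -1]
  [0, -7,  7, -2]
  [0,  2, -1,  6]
J_3(5) ⊕ J_1(5)

The characteristic polynomial is
  det(x·I − A) = x^4 - 20*x^3 + 150*x^2 - 500*x + 625 = (x - 5)^4

Eigenvalues and multiplicities (the geometric multiplicity of λ is n − rank(A − λI), which equals the number of Jordan blocks for λ):
  λ = 5: algebraic multiplicity = 4, geometric multiplicity = 2

Determining the block sizes for each eigenvalue:
  λ = 5: with am = 4 and gm = 2, the partition is not yet determined (e.g. several partitions of 4 into 2 parts exist). Let N = A − (5)·I. Computing rank(N^1) = 2, rank(N^2) = 1, rank(N^3) = 0; the number of blocks of size ≥ j is rank(N^{j−1}) − rank(N^j), giving [2, 1, 1]. So we have 1 block(s) of size 3, 1 block(s) of size 1 → block sizes [3, 1]

Assembling the blocks gives a Jordan form
J =
  [5, 1, 0, 0]
  [0, 5, 1, 0]
  [0, 0, 5, 0]
  [0, 0, 0, 5]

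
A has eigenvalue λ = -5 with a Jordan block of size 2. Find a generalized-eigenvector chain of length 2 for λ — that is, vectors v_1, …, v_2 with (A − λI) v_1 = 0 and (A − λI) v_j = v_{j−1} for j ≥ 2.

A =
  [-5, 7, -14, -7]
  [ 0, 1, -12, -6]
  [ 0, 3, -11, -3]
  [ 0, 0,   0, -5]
A Jordan chain for λ = -5 of length 2:
v_1 = (7, 6, 3, 0)ᵀ
v_2 = (0, 1, 0, 0)ᵀ

Let N = A − (-5)·I. We want v_2 with N^2 v_2 = 0 but N^1 v_2 ≠ 0; then v_{j-1} := N · v_j for j = 2, …, 2.

Pick v_2 = (0, 1, 0, 0)ᵀ.
Then v_1 = N · v_2 = (7, 6, 3, 0)ᵀ.

Sanity check: (A − (-5)·I) v_1 = (0, 0, 0, 0)ᵀ = 0. ✓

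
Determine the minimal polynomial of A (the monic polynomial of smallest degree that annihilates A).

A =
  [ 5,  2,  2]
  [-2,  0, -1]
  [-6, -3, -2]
x^2 - 2*x + 1

The characteristic polynomial is χ_A(x) = (x - 1)^3, so the eigenvalues are known. The minimal polynomial is
  m_A(x) = Π_λ (x − λ)^{k_λ}
where k_λ is the size of the *largest* Jordan block for λ (equivalently, the smallest k with (A − λI)^k v = 0 for every generalised eigenvector v of λ).

  λ = 1: largest Jordan block has size 2, contributing (x − 1)^2

So m_A(x) = (x - 1)^2 = x^2 - 2*x + 1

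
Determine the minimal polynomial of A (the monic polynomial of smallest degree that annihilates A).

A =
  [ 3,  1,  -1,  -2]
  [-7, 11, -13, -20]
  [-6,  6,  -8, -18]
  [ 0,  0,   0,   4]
x^3 - 6*x^2 + 32

The characteristic polynomial is χ_A(x) = (x - 4)^3*(x + 2), so the eigenvalues are known. The minimal polynomial is
  m_A(x) = Π_λ (x − λ)^{k_λ}
where k_λ is the size of the *largest* Jordan block for λ (equivalently, the smallest k with (A − λI)^k v = 0 for every generalised eigenvector v of λ).

  λ = -2: largest Jordan block has size 1, contributing (x + 2)
  λ = 4: largest Jordan block has size 2, contributing (x − 4)^2

So m_A(x) = (x - 4)^2*(x + 2) = x^3 - 6*x^2 + 32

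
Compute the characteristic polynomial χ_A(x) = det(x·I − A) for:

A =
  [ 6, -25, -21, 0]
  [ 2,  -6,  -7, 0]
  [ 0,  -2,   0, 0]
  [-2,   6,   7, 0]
x^4

Expanding det(x·I − A) (e.g. by cofactor expansion or by noting that A is similar to its Jordan form J, which has the same characteristic polynomial as A) gives
  χ_A(x) = x^4
which factors as x^4. The eigenvalues (with algebraic multiplicities) are λ = 0 with multiplicity 4.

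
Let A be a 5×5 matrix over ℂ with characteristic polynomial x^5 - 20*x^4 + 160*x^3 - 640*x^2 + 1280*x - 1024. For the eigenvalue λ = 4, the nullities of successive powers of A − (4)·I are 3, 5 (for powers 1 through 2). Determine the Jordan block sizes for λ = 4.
Block sizes for λ = 4: [2, 2, 1]

From the dimensions of kernels of powers, the number of Jordan blocks of size at least j is d_j − d_{j−1} where d_j = dim ker(N^j) (with d_0 = 0). Computing the differences gives [3, 2].
The number of blocks of size exactly k is (#blocks of size ≥ k) − (#blocks of size ≥ k + 1), so the partition is: 1 block(s) of size 1, 2 block(s) of size 2.
In nonincreasing order the block sizes are [2, 2, 1].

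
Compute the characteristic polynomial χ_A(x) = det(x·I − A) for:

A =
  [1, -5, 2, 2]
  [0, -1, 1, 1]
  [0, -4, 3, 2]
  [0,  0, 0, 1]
x^4 - 4*x^3 + 6*x^2 - 4*x + 1

Expanding det(x·I − A) (e.g. by cofactor expansion or by noting that A is similar to its Jordan form J, which has the same characteristic polynomial as A) gives
  χ_A(x) = x^4 - 4*x^3 + 6*x^2 - 4*x + 1
which factors as (x - 1)^4. The eigenvalues (with algebraic multiplicities) are λ = 1 with multiplicity 4.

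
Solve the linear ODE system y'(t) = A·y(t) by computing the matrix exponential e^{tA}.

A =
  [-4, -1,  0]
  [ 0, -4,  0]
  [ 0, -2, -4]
e^{tA} =
  [exp(-4*t), -t*exp(-4*t), 0]
  [0, exp(-4*t), 0]
  [0, -2*t*exp(-4*t), exp(-4*t)]

Strategy: write A = P · J · P⁻¹ where J is a Jordan canonical form, so e^{tA} = P · e^{tJ} · P⁻¹, and e^{tJ} can be computed block-by-block.

A has Jordan form
J =
  [-4,  1,  0]
  [ 0, -4,  0]
  [ 0,  0, -4]
(up to reordering of blocks).

Per-block formulas:
  For a 1×1 block at λ = -4: exp(t · [-4]) = [e^(-4t)].
  For a 2×2 Jordan block J_2(-4): exp(t · J_2(-4)) = e^(-4t)·(I + t·N), where N is the 2×2 nilpotent shift.

After assembling e^{tJ} and conjugating by P, we get:

e^{tA} =
  [exp(-4*t), -t*exp(-4*t), 0]
  [0, exp(-4*t), 0]
  [0, -2*t*exp(-4*t), exp(-4*t)]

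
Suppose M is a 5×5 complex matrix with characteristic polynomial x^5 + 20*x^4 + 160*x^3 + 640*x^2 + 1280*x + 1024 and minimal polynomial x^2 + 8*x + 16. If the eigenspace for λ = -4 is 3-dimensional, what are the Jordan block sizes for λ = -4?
Block sizes for λ = -4: [2, 2, 1]

Step 1 — from the characteristic polynomial, algebraic multiplicity of λ = -4 is 5. From dim ker(M − (-4)·I) = 3, there are exactly 3 Jordan blocks for λ = -4.
Step 2 — from the minimal polynomial, the factor (x + 4)^2 tells us the largest block for λ = -4 has size 2.
Step 3 — with total size 5, 3 blocks, and largest block 2, the block sizes (in nonincreasing order) are [2, 2, 1].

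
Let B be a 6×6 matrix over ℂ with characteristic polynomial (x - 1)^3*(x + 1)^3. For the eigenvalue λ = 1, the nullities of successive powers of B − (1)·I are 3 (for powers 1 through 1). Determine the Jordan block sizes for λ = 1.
Block sizes for λ = 1: [1, 1, 1]

From the dimensions of kernels of powers, the number of Jordan blocks of size at least j is d_j − d_{j−1} where d_j = dim ker(N^j) (with d_0 = 0). Computing the differences gives [3].
The number of blocks of size exactly k is (#blocks of size ≥ k) − (#blocks of size ≥ k + 1), so the partition is: 3 block(s) of size 1.
In nonincreasing order the block sizes are [1, 1, 1].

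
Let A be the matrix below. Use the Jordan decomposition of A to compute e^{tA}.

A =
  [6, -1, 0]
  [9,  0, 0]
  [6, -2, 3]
e^{tA} =
  [3*t*exp(3*t) + exp(3*t), -t*exp(3*t), 0]
  [9*t*exp(3*t), -3*t*exp(3*t) + exp(3*t), 0]
  [6*t*exp(3*t), -2*t*exp(3*t), exp(3*t)]

Strategy: write A = P · J · P⁻¹ where J is a Jordan canonical form, so e^{tA} = P · e^{tJ} · P⁻¹, and e^{tJ} can be computed block-by-block.

A has Jordan form
J =
  [3, 1, 0]
  [0, 3, 0]
  [0, 0, 3]
(up to reordering of blocks).

Per-block formulas:
  For a 2×2 Jordan block J_2(3): exp(t · J_2(3)) = e^(3t)·(I + t·N), where N is the 2×2 nilpotent shift.
  For a 1×1 block at λ = 3: exp(t · [3]) = [e^(3t)].

After assembling e^{tJ} and conjugating by P, we get:

e^{tA} =
  [3*t*exp(3*t) + exp(3*t), -t*exp(3*t), 0]
  [9*t*exp(3*t), -3*t*exp(3*t) + exp(3*t), 0]
  [6*t*exp(3*t), -2*t*exp(3*t), exp(3*t)]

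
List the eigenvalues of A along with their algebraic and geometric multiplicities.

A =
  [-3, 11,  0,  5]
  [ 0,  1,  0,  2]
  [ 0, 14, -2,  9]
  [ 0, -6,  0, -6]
λ = -3: alg = 2, geom = 1; λ = -2: alg = 2, geom = 1

Step 1 — factor the characteristic polynomial to read off the algebraic multiplicities:
  χ_A(x) = (x + 2)^2*(x + 3)^2

Step 2 — compute geometric multiplicities via the rank-nullity identity g(λ) = n − rank(A − λI):
  rank(A − (-3)·I) = 3, so dim ker(A − (-3)·I) = n − 3 = 1
  rank(A − (-2)·I) = 3, so dim ker(A − (-2)·I) = n − 3 = 1

Summary:
  λ = -3: algebraic multiplicity = 2, geometric multiplicity = 1
  λ = -2: algebraic multiplicity = 2, geometric multiplicity = 1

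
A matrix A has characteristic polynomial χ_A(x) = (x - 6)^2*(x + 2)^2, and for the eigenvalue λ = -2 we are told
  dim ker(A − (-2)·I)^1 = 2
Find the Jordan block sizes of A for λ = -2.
Block sizes for λ = -2: [1, 1]

From the dimensions of kernels of powers, the number of Jordan blocks of size at least j is d_j − d_{j−1} where d_j = dim ker(N^j) (with d_0 = 0). Computing the differences gives [2].
The number of blocks of size exactly k is (#blocks of size ≥ k) − (#blocks of size ≥ k + 1), so the partition is: 2 block(s) of size 1.
In nonincreasing order the block sizes are [1, 1].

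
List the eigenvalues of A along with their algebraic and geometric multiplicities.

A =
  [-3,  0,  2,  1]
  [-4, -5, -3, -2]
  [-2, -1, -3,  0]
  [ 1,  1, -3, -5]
λ = -4: alg = 4, geom = 2

Step 1 — factor the characteristic polynomial to read off the algebraic multiplicities:
  χ_A(x) = (x + 4)^4

Step 2 — compute geometric multiplicities via the rank-nullity identity g(λ) = n − rank(A − λI):
  rank(A − (-4)·I) = 2, so dim ker(A − (-4)·I) = n − 2 = 2

Summary:
  λ = -4: algebraic multiplicity = 4, geometric multiplicity = 2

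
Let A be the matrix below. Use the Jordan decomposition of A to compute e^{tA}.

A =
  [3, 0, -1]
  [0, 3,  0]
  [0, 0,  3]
e^{tA} =
  [exp(3*t), 0, -t*exp(3*t)]
  [0, exp(3*t), 0]
  [0, 0, exp(3*t)]

Strategy: write A = P · J · P⁻¹ where J is a Jordan canonical form, so e^{tA} = P · e^{tJ} · P⁻¹, and e^{tJ} can be computed block-by-block.

A has Jordan form
J =
  [3, 1, 0]
  [0, 3, 0]
  [0, 0, 3]
(up to reordering of blocks).

Per-block formulas:
  For a 1×1 block at λ = 3: exp(t · [3]) = [e^(3t)].
  For a 2×2 Jordan block J_2(3): exp(t · J_2(3)) = e^(3t)·(I + t·N), where N is the 2×2 nilpotent shift.

After assembling e^{tJ} and conjugating by P, we get:

e^{tA} =
  [exp(3*t), 0, -t*exp(3*t)]
  [0, exp(3*t), 0]
  [0, 0, exp(3*t)]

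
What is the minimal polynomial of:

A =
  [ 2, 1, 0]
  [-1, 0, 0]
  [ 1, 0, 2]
x^3 - 4*x^2 + 5*x - 2

The characteristic polynomial is χ_A(x) = (x - 2)*(x - 1)^2, so the eigenvalues are known. The minimal polynomial is
  m_A(x) = Π_λ (x − λ)^{k_λ}
where k_λ is the size of the *largest* Jordan block for λ (equivalently, the smallest k with (A − λI)^k v = 0 for every generalised eigenvector v of λ).

  λ = 1: largest Jordan block has size 2, contributing (x − 1)^2
  λ = 2: largest Jordan block has size 1, contributing (x − 2)

So m_A(x) = (x - 2)*(x - 1)^2 = x^3 - 4*x^2 + 5*x - 2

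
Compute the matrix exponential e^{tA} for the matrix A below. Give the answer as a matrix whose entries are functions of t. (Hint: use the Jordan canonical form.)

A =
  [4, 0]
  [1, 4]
e^{tA} =
  [exp(4*t), 0]
  [t*exp(4*t), exp(4*t)]

Strategy: write A = P · J · P⁻¹ where J is a Jordan canonical form, so e^{tA} = P · e^{tJ} · P⁻¹, and e^{tJ} can be computed block-by-block.

A has Jordan form
J =
  [4, 1]
  [0, 4]
(up to reordering of blocks).

Per-block formulas:
  For a 2×2 Jordan block J_2(4): exp(t · J_2(4)) = e^(4t)·(I + t·N), where N is the 2×2 nilpotent shift.

After assembling e^{tJ} and conjugating by P, we get:

e^{tA} =
  [exp(4*t), 0]
  [t*exp(4*t), exp(4*t)]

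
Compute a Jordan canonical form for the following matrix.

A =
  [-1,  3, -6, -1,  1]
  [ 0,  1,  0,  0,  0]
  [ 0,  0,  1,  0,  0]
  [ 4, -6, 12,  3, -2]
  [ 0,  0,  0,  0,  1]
J_2(1) ⊕ J_1(1) ⊕ J_1(1) ⊕ J_1(1)

The characteristic polynomial is
  det(x·I − A) = x^5 - 5*x^4 + 10*x^3 - 10*x^2 + 5*x - 1 = (x - 1)^5

Eigenvalues and multiplicities (the geometric multiplicity of λ is n − rank(A − λI), which equals the number of Jordan blocks for λ):
  λ = 1: algebraic multiplicity = 5, geometric multiplicity = 4

Determining the block sizes for each eigenvalue:
  λ = 1: 4 blocks summing to 5 forces exactly one block of size 2 and the rest size 1 → block sizes [2, 1, 1, 1]

Assembling the blocks gives a Jordan form
J =
  [1, 1, 0, 0, 0]
  [0, 1, 0, 0, 0]
  [0, 0, 1, 0, 0]
  [0, 0, 0, 1, 0]
  [0, 0, 0, 0, 1]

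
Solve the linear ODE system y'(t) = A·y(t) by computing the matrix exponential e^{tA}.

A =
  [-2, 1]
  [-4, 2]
e^{tA} =
  [1 - 2*t, t]
  [-4*t, 2*t + 1]

Strategy: write A = P · J · P⁻¹ where J is a Jordan canonical form, so e^{tA} = P · e^{tJ} · P⁻¹, and e^{tJ} can be computed block-by-block.

A has Jordan form
J =
  [0, 1]
  [0, 0]
(up to reordering of blocks).

Per-block formulas:
  For a 2×2 Jordan block J_2(0): exp(t · J_2(0)) = e^(0t)·(I + t·N), where N is the 2×2 nilpotent shift.

After assembling e^{tJ} and conjugating by P, we get:

e^{tA} =
  [1 - 2*t, t]
  [-4*t, 2*t + 1]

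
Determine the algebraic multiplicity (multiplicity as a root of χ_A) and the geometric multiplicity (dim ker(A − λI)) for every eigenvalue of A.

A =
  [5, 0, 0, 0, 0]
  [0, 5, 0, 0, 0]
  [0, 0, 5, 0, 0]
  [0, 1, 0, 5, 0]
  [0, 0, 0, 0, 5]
λ = 5: alg = 5, geom = 4

Step 1 — factor the characteristic polynomial to read off the algebraic multiplicities:
  χ_A(x) = (x - 5)^5

Step 2 — compute geometric multiplicities via the rank-nullity identity g(λ) = n − rank(A − λI):
  rank(A − (5)·I) = 1, so dim ker(A − (5)·I) = n − 1 = 4

Summary:
  λ = 5: algebraic multiplicity = 5, geometric multiplicity = 4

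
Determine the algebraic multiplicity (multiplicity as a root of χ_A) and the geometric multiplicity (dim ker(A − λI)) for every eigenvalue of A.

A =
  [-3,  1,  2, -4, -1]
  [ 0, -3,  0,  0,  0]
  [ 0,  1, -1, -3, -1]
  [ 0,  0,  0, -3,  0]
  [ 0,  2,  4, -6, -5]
λ = -3: alg = 5, geom = 3

Step 1 — factor the characteristic polynomial to read off the algebraic multiplicities:
  χ_A(x) = (x + 3)^5

Step 2 — compute geometric multiplicities via the rank-nullity identity g(λ) = n − rank(A − λI):
  rank(A − (-3)·I) = 2, so dim ker(A − (-3)·I) = n − 2 = 3

Summary:
  λ = -3: algebraic multiplicity = 5, geometric multiplicity = 3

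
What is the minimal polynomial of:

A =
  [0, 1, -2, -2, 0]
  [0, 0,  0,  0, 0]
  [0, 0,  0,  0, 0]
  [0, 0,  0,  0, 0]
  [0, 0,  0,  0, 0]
x^2

The characteristic polynomial is χ_A(x) = x^5, so the eigenvalues are known. The minimal polynomial is
  m_A(x) = Π_λ (x − λ)^{k_λ}
where k_λ is the size of the *largest* Jordan block for λ (equivalently, the smallest k with (A − λI)^k v = 0 for every generalised eigenvector v of λ).

  λ = 0: largest Jordan block has size 2, contributing (x − 0)^2

So m_A(x) = x^2 = x^2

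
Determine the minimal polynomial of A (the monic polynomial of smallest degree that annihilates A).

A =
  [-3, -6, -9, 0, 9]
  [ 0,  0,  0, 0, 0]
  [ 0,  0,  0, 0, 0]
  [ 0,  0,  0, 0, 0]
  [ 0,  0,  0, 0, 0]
x^2 + 3*x

The characteristic polynomial is χ_A(x) = x^4*(x + 3), so the eigenvalues are known. The minimal polynomial is
  m_A(x) = Π_λ (x − λ)^{k_λ}
where k_λ is the size of the *largest* Jordan block for λ (equivalently, the smallest k with (A − λI)^k v = 0 for every generalised eigenvector v of λ).

  λ = -3: largest Jordan block has size 1, contributing (x + 3)
  λ = 0: largest Jordan block has size 1, contributing (x − 0)

So m_A(x) = x*(x + 3) = x^2 + 3*x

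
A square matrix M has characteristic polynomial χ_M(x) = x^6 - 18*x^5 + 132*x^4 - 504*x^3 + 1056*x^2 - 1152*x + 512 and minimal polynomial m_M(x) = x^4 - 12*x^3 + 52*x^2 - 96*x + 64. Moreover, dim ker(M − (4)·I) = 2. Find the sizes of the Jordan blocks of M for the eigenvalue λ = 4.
Block sizes for λ = 4: [2, 1]

Step 1 — from the characteristic polynomial, algebraic multiplicity of λ = 4 is 3. From dim ker(M − (4)·I) = 2, there are exactly 2 Jordan blocks for λ = 4.
Step 2 — from the minimal polynomial, the factor (x − 4)^2 tells us the largest block for λ = 4 has size 2.
Step 3 — with total size 3, 2 blocks, and largest block 2, the block sizes (in nonincreasing order) are [2, 1].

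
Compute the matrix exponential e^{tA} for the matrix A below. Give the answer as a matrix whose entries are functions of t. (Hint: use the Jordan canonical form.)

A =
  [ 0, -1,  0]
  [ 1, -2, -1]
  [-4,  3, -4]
e^{tA} =
  [3*t^2*exp(-2*t)/2 + 2*t*exp(-2*t) + exp(-2*t), -t^2*exp(-2*t) - t*exp(-2*t), t^2*exp(-2*t)/2]
  [3*t^2*exp(-2*t) + t*exp(-2*t), -2*t^2*exp(-2*t) + exp(-2*t), t^2*exp(-2*t) - t*exp(-2*t)]
  [3*t^2*exp(-2*t)/2 - 4*t*exp(-2*t), -t^2*exp(-2*t) + 3*t*exp(-2*t), t^2*exp(-2*t)/2 - 2*t*exp(-2*t) + exp(-2*t)]

Strategy: write A = P · J · P⁻¹ where J is a Jordan canonical form, so e^{tA} = P · e^{tJ} · P⁻¹, and e^{tJ} can be computed block-by-block.

A has Jordan form
J =
  [-2,  1,  0]
  [ 0, -2,  1]
  [ 0,  0, -2]
(up to reordering of blocks).

Per-block formulas:
  For a 3×3 Jordan block J_3(-2): exp(t · J_3(-2)) = e^(-2t)·(I + t·N + (t^2/2)·N^2), where N is the 3×3 nilpotent shift.

After assembling e^{tJ} and conjugating by P, we get:

e^{tA} =
  [3*t^2*exp(-2*t)/2 + 2*t*exp(-2*t) + exp(-2*t), -t^2*exp(-2*t) - t*exp(-2*t), t^2*exp(-2*t)/2]
  [3*t^2*exp(-2*t) + t*exp(-2*t), -2*t^2*exp(-2*t) + exp(-2*t), t^2*exp(-2*t) - t*exp(-2*t)]
  [3*t^2*exp(-2*t)/2 - 4*t*exp(-2*t), -t^2*exp(-2*t) + 3*t*exp(-2*t), t^2*exp(-2*t)/2 - 2*t*exp(-2*t) + exp(-2*t)]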